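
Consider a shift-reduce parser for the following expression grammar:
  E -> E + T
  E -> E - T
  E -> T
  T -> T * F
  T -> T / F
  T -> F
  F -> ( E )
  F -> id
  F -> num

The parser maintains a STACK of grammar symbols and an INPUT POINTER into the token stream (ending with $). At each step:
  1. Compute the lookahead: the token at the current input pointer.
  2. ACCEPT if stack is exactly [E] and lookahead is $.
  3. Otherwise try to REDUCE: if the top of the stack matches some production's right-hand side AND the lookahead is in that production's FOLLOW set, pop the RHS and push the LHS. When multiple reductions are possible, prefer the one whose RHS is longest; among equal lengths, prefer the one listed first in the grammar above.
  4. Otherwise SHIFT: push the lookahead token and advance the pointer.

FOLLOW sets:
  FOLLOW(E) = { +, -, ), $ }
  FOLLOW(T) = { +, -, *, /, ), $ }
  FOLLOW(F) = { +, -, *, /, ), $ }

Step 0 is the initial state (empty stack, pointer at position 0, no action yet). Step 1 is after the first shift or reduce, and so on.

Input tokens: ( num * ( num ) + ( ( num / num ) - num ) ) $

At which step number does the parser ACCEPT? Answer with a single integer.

Answer: 43

Derivation:
Step 1: shift (. Stack=[(] ptr=1 lookahead=num remaining=[num * ( num ) + ( ( num / num ) - num ) ) $]
Step 2: shift num. Stack=[( num] ptr=2 lookahead=* remaining=[* ( num ) + ( ( num / num ) - num ) ) $]
Step 3: reduce F->num. Stack=[( F] ptr=2 lookahead=* remaining=[* ( num ) + ( ( num / num ) - num ) ) $]
Step 4: reduce T->F. Stack=[( T] ptr=2 lookahead=* remaining=[* ( num ) + ( ( num / num ) - num ) ) $]
Step 5: shift *. Stack=[( T *] ptr=3 lookahead=( remaining=[( num ) + ( ( num / num ) - num ) ) $]
Step 6: shift (. Stack=[( T * (] ptr=4 lookahead=num remaining=[num ) + ( ( num / num ) - num ) ) $]
Step 7: shift num. Stack=[( T * ( num] ptr=5 lookahead=) remaining=[) + ( ( num / num ) - num ) ) $]
Step 8: reduce F->num. Stack=[( T * ( F] ptr=5 lookahead=) remaining=[) + ( ( num / num ) - num ) ) $]
Step 9: reduce T->F. Stack=[( T * ( T] ptr=5 lookahead=) remaining=[) + ( ( num / num ) - num ) ) $]
Step 10: reduce E->T. Stack=[( T * ( E] ptr=5 lookahead=) remaining=[) + ( ( num / num ) - num ) ) $]
Step 11: shift ). Stack=[( T * ( E )] ptr=6 lookahead=+ remaining=[+ ( ( num / num ) - num ) ) $]
Step 12: reduce F->( E ). Stack=[( T * F] ptr=6 lookahead=+ remaining=[+ ( ( num / num ) - num ) ) $]
Step 13: reduce T->T * F. Stack=[( T] ptr=6 lookahead=+ remaining=[+ ( ( num / num ) - num ) ) $]
Step 14: reduce E->T. Stack=[( E] ptr=6 lookahead=+ remaining=[+ ( ( num / num ) - num ) ) $]
Step 15: shift +. Stack=[( E +] ptr=7 lookahead=( remaining=[( ( num / num ) - num ) ) $]
Step 16: shift (. Stack=[( E + (] ptr=8 lookahead=( remaining=[( num / num ) - num ) ) $]
Step 17: shift (. Stack=[( E + ( (] ptr=9 lookahead=num remaining=[num / num ) - num ) ) $]
Step 18: shift num. Stack=[( E + ( ( num] ptr=10 lookahead=/ remaining=[/ num ) - num ) ) $]
Step 19: reduce F->num. Stack=[( E + ( ( F] ptr=10 lookahead=/ remaining=[/ num ) - num ) ) $]
Step 20: reduce T->F. Stack=[( E + ( ( T] ptr=10 lookahead=/ remaining=[/ num ) - num ) ) $]
Step 21: shift /. Stack=[( E + ( ( T /] ptr=11 lookahead=num remaining=[num ) - num ) ) $]
Step 22: shift num. Stack=[( E + ( ( T / num] ptr=12 lookahead=) remaining=[) - num ) ) $]
Step 23: reduce F->num. Stack=[( E + ( ( T / F] ptr=12 lookahead=) remaining=[) - num ) ) $]
Step 24: reduce T->T / F. Stack=[( E + ( ( T] ptr=12 lookahead=) remaining=[) - num ) ) $]
Step 25: reduce E->T. Stack=[( E + ( ( E] ptr=12 lookahead=) remaining=[) - num ) ) $]
Step 26: shift ). Stack=[( E + ( ( E )] ptr=13 lookahead=- remaining=[- num ) ) $]
Step 27: reduce F->( E ). Stack=[( E + ( F] ptr=13 lookahead=- remaining=[- num ) ) $]
Step 28: reduce T->F. Stack=[( E + ( T] ptr=13 lookahead=- remaining=[- num ) ) $]
Step 29: reduce E->T. Stack=[( E + ( E] ptr=13 lookahead=- remaining=[- num ) ) $]
Step 30: shift -. Stack=[( E + ( E -] ptr=14 lookahead=num remaining=[num ) ) $]
Step 31: shift num. Stack=[( E + ( E - num] ptr=15 lookahead=) remaining=[) ) $]
Step 32: reduce F->num. Stack=[( E + ( E - F] ptr=15 lookahead=) remaining=[) ) $]
Step 33: reduce T->F. Stack=[( E + ( E - T] ptr=15 lookahead=) remaining=[) ) $]
Step 34: reduce E->E - T. Stack=[( E + ( E] ptr=15 lookahead=) remaining=[) ) $]
Step 35: shift ). Stack=[( E + ( E )] ptr=16 lookahead=) remaining=[) $]
Step 36: reduce F->( E ). Stack=[( E + F] ptr=16 lookahead=) remaining=[) $]
Step 37: reduce T->F. Stack=[( E + T] ptr=16 lookahead=) remaining=[) $]
Step 38: reduce E->E + T. Stack=[( E] ptr=16 lookahead=) remaining=[) $]
Step 39: shift ). Stack=[( E )] ptr=17 lookahead=$ remaining=[$]
Step 40: reduce F->( E ). Stack=[F] ptr=17 lookahead=$ remaining=[$]
Step 41: reduce T->F. Stack=[T] ptr=17 lookahead=$ remaining=[$]
Step 42: reduce E->T. Stack=[E] ptr=17 lookahead=$ remaining=[$]
Step 43: accept. Stack=[E] ptr=17 lookahead=$ remaining=[$]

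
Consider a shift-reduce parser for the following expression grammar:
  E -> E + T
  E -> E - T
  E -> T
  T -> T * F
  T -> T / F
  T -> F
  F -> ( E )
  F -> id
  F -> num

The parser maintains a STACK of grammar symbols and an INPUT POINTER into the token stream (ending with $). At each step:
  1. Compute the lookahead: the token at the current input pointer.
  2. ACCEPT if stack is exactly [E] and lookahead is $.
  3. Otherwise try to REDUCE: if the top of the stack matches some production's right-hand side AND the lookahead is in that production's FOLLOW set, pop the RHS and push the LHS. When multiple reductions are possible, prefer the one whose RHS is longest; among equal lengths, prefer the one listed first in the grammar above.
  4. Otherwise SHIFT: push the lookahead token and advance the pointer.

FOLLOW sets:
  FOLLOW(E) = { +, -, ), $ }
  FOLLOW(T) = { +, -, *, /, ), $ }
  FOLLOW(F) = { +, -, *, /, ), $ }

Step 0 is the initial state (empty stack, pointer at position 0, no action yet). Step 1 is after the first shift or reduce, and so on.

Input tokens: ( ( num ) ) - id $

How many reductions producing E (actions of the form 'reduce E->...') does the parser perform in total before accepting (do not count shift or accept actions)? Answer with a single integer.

Answer: 4

Derivation:
Step 1: shift (. Stack=[(] ptr=1 lookahead=( remaining=[( num ) ) - id $]
Step 2: shift (. Stack=[( (] ptr=2 lookahead=num remaining=[num ) ) - id $]
Step 3: shift num. Stack=[( ( num] ptr=3 lookahead=) remaining=[) ) - id $]
Step 4: reduce F->num. Stack=[( ( F] ptr=3 lookahead=) remaining=[) ) - id $]
Step 5: reduce T->F. Stack=[( ( T] ptr=3 lookahead=) remaining=[) ) - id $]
Step 6: reduce E->T. Stack=[( ( E] ptr=3 lookahead=) remaining=[) ) - id $]
Step 7: shift ). Stack=[( ( E )] ptr=4 lookahead=) remaining=[) - id $]
Step 8: reduce F->( E ). Stack=[( F] ptr=4 lookahead=) remaining=[) - id $]
Step 9: reduce T->F. Stack=[( T] ptr=4 lookahead=) remaining=[) - id $]
Step 10: reduce E->T. Stack=[( E] ptr=4 lookahead=) remaining=[) - id $]
Step 11: shift ). Stack=[( E )] ptr=5 lookahead=- remaining=[- id $]
Step 12: reduce F->( E ). Stack=[F] ptr=5 lookahead=- remaining=[- id $]
Step 13: reduce T->F. Stack=[T] ptr=5 lookahead=- remaining=[- id $]
Step 14: reduce E->T. Stack=[E] ptr=5 lookahead=- remaining=[- id $]
Step 15: shift -. Stack=[E -] ptr=6 lookahead=id remaining=[id $]
Step 16: shift id. Stack=[E - id] ptr=7 lookahead=$ remaining=[$]
Step 17: reduce F->id. Stack=[E - F] ptr=7 lookahead=$ remaining=[$]
Step 18: reduce T->F. Stack=[E - T] ptr=7 lookahead=$ remaining=[$]
Step 19: reduce E->E - T. Stack=[E] ptr=7 lookahead=$ remaining=[$]
Step 20: accept. Stack=[E] ptr=7 lookahead=$ remaining=[$]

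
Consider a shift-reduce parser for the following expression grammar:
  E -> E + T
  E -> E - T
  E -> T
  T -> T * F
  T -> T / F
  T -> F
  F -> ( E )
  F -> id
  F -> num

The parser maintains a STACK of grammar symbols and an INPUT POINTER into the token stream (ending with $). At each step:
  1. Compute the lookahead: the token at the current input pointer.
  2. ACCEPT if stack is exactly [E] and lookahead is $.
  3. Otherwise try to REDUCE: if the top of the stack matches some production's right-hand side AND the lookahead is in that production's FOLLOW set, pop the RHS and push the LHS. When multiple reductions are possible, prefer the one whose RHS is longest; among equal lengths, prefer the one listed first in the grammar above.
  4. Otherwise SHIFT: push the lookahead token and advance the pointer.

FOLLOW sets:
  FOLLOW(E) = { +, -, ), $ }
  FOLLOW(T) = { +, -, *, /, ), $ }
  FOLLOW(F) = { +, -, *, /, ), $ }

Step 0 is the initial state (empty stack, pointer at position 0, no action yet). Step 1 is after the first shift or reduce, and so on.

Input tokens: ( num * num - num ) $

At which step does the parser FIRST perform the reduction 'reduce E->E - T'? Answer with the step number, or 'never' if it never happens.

Step 1: shift (. Stack=[(] ptr=1 lookahead=num remaining=[num * num - num ) $]
Step 2: shift num. Stack=[( num] ptr=2 lookahead=* remaining=[* num - num ) $]
Step 3: reduce F->num. Stack=[( F] ptr=2 lookahead=* remaining=[* num - num ) $]
Step 4: reduce T->F. Stack=[( T] ptr=2 lookahead=* remaining=[* num - num ) $]
Step 5: shift *. Stack=[( T *] ptr=3 lookahead=num remaining=[num - num ) $]
Step 6: shift num. Stack=[( T * num] ptr=4 lookahead=- remaining=[- num ) $]
Step 7: reduce F->num. Stack=[( T * F] ptr=4 lookahead=- remaining=[- num ) $]
Step 8: reduce T->T * F. Stack=[( T] ptr=4 lookahead=- remaining=[- num ) $]
Step 9: reduce E->T. Stack=[( E] ptr=4 lookahead=- remaining=[- num ) $]
Step 10: shift -. Stack=[( E -] ptr=5 lookahead=num remaining=[num ) $]
Step 11: shift num. Stack=[( E - num] ptr=6 lookahead=) remaining=[) $]
Step 12: reduce F->num. Stack=[( E - F] ptr=6 lookahead=) remaining=[) $]
Step 13: reduce T->F. Stack=[( E - T] ptr=6 lookahead=) remaining=[) $]
Step 14: reduce E->E - T. Stack=[( E] ptr=6 lookahead=) remaining=[) $]

Answer: 14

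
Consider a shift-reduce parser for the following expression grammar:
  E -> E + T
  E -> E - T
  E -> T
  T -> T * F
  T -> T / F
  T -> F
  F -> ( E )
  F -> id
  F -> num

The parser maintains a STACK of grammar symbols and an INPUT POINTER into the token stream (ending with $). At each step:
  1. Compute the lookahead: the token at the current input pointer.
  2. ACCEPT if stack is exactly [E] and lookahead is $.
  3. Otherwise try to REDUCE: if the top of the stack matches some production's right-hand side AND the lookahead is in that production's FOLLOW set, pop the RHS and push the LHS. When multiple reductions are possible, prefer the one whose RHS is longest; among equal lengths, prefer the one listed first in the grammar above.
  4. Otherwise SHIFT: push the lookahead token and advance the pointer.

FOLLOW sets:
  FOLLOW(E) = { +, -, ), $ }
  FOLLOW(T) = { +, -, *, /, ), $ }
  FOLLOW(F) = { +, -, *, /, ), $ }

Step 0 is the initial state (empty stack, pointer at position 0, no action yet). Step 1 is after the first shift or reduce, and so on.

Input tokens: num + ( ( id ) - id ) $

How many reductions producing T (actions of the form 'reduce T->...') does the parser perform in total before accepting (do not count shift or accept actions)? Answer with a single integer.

Step 1: shift num. Stack=[num] ptr=1 lookahead=+ remaining=[+ ( ( id ) - id ) $]
Step 2: reduce F->num. Stack=[F] ptr=1 lookahead=+ remaining=[+ ( ( id ) - id ) $]
Step 3: reduce T->F. Stack=[T] ptr=1 lookahead=+ remaining=[+ ( ( id ) - id ) $]
Step 4: reduce E->T. Stack=[E] ptr=1 lookahead=+ remaining=[+ ( ( id ) - id ) $]
Step 5: shift +. Stack=[E +] ptr=2 lookahead=( remaining=[( ( id ) - id ) $]
Step 6: shift (. Stack=[E + (] ptr=3 lookahead=( remaining=[( id ) - id ) $]
Step 7: shift (. Stack=[E + ( (] ptr=4 lookahead=id remaining=[id ) - id ) $]
Step 8: shift id. Stack=[E + ( ( id] ptr=5 lookahead=) remaining=[) - id ) $]
Step 9: reduce F->id. Stack=[E + ( ( F] ptr=5 lookahead=) remaining=[) - id ) $]
Step 10: reduce T->F. Stack=[E + ( ( T] ptr=5 lookahead=) remaining=[) - id ) $]
Step 11: reduce E->T. Stack=[E + ( ( E] ptr=5 lookahead=) remaining=[) - id ) $]
Step 12: shift ). Stack=[E + ( ( E )] ptr=6 lookahead=- remaining=[- id ) $]
Step 13: reduce F->( E ). Stack=[E + ( F] ptr=6 lookahead=- remaining=[- id ) $]
Step 14: reduce T->F. Stack=[E + ( T] ptr=6 lookahead=- remaining=[- id ) $]
Step 15: reduce E->T. Stack=[E + ( E] ptr=6 lookahead=- remaining=[- id ) $]
Step 16: shift -. Stack=[E + ( E -] ptr=7 lookahead=id remaining=[id ) $]
Step 17: shift id. Stack=[E + ( E - id] ptr=8 lookahead=) remaining=[) $]
Step 18: reduce F->id. Stack=[E + ( E - F] ptr=8 lookahead=) remaining=[) $]
Step 19: reduce T->F. Stack=[E + ( E - T] ptr=8 lookahead=) remaining=[) $]
Step 20: reduce E->E - T. Stack=[E + ( E] ptr=8 lookahead=) remaining=[) $]
Step 21: shift ). Stack=[E + ( E )] ptr=9 lookahead=$ remaining=[$]
Step 22: reduce F->( E ). Stack=[E + F] ptr=9 lookahead=$ remaining=[$]
Step 23: reduce T->F. Stack=[E + T] ptr=9 lookahead=$ remaining=[$]
Step 24: reduce E->E + T. Stack=[E] ptr=9 lookahead=$ remaining=[$]
Step 25: accept. Stack=[E] ptr=9 lookahead=$ remaining=[$]

Answer: 5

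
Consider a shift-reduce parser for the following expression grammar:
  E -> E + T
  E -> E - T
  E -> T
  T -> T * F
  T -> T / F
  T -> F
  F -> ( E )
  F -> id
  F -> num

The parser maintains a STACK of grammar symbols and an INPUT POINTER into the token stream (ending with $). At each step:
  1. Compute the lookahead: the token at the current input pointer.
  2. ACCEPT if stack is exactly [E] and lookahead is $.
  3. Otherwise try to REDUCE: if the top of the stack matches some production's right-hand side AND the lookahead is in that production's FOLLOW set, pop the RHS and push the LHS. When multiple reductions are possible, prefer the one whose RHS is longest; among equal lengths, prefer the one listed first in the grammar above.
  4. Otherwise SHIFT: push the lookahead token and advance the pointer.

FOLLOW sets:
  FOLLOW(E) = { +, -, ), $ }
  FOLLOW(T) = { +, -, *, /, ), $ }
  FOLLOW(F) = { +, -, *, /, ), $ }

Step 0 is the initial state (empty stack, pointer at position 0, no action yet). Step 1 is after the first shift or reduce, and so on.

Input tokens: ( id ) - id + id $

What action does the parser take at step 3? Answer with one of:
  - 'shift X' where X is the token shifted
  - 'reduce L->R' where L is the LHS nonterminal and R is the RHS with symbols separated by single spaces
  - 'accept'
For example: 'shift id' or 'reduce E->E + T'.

Step 1: shift (. Stack=[(] ptr=1 lookahead=id remaining=[id ) - id + id $]
Step 2: shift id. Stack=[( id] ptr=2 lookahead=) remaining=[) - id + id $]
Step 3: reduce F->id. Stack=[( F] ptr=2 lookahead=) remaining=[) - id + id $]

Answer: reduce F->id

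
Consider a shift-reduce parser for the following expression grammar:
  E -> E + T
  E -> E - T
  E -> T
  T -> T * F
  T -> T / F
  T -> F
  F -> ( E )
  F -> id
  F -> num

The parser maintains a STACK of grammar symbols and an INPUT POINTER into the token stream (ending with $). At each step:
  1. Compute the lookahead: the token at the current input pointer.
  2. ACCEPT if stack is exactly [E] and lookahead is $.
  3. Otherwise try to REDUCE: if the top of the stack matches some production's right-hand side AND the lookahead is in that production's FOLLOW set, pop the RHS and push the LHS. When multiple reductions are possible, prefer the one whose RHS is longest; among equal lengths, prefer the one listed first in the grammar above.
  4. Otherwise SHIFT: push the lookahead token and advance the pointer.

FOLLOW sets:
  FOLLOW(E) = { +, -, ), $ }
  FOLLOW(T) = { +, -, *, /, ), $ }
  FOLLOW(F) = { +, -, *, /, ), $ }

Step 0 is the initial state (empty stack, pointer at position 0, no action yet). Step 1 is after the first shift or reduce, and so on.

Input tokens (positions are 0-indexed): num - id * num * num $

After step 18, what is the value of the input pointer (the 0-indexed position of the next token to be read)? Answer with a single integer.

Step 1: shift num. Stack=[num] ptr=1 lookahead=- remaining=[- id * num * num $]
Step 2: reduce F->num. Stack=[F] ptr=1 lookahead=- remaining=[- id * num * num $]
Step 3: reduce T->F. Stack=[T] ptr=1 lookahead=- remaining=[- id * num * num $]
Step 4: reduce E->T. Stack=[E] ptr=1 lookahead=- remaining=[- id * num * num $]
Step 5: shift -. Stack=[E -] ptr=2 lookahead=id remaining=[id * num * num $]
Step 6: shift id. Stack=[E - id] ptr=3 lookahead=* remaining=[* num * num $]
Step 7: reduce F->id. Stack=[E - F] ptr=3 lookahead=* remaining=[* num * num $]
Step 8: reduce T->F. Stack=[E - T] ptr=3 lookahead=* remaining=[* num * num $]
Step 9: shift *. Stack=[E - T *] ptr=4 lookahead=num remaining=[num * num $]
Step 10: shift num. Stack=[E - T * num] ptr=5 lookahead=* remaining=[* num $]
Step 11: reduce F->num. Stack=[E - T * F] ptr=5 lookahead=* remaining=[* num $]
Step 12: reduce T->T * F. Stack=[E - T] ptr=5 lookahead=* remaining=[* num $]
Step 13: shift *. Stack=[E - T *] ptr=6 lookahead=num remaining=[num $]
Step 14: shift num. Stack=[E - T * num] ptr=7 lookahead=$ remaining=[$]
Step 15: reduce F->num. Stack=[E - T * F] ptr=7 lookahead=$ remaining=[$]
Step 16: reduce T->T * F. Stack=[E - T] ptr=7 lookahead=$ remaining=[$]
Step 17: reduce E->E - T. Stack=[E] ptr=7 lookahead=$ remaining=[$]
Step 18: accept. Stack=[E] ptr=7 lookahead=$ remaining=[$]

Answer: 7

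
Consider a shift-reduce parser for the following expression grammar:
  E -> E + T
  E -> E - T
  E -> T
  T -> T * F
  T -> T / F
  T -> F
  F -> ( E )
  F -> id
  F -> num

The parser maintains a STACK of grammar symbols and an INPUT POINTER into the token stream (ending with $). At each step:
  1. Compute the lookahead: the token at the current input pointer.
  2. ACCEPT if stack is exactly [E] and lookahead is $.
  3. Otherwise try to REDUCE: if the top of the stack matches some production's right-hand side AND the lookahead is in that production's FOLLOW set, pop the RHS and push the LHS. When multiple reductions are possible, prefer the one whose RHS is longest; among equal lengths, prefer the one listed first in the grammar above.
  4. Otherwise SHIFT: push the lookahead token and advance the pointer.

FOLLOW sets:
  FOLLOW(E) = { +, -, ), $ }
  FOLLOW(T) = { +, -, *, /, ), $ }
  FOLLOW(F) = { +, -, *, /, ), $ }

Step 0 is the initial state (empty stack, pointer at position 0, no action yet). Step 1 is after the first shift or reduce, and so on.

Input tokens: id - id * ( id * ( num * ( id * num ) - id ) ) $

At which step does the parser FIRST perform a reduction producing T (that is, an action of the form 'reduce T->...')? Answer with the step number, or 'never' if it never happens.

Step 1: shift id. Stack=[id] ptr=1 lookahead=- remaining=[- id * ( id * ( num * ( id * num ) - id ) ) $]
Step 2: reduce F->id. Stack=[F] ptr=1 lookahead=- remaining=[- id * ( id * ( num * ( id * num ) - id ) ) $]
Step 3: reduce T->F. Stack=[T] ptr=1 lookahead=- remaining=[- id * ( id * ( num * ( id * num ) - id ) ) $]

Answer: 3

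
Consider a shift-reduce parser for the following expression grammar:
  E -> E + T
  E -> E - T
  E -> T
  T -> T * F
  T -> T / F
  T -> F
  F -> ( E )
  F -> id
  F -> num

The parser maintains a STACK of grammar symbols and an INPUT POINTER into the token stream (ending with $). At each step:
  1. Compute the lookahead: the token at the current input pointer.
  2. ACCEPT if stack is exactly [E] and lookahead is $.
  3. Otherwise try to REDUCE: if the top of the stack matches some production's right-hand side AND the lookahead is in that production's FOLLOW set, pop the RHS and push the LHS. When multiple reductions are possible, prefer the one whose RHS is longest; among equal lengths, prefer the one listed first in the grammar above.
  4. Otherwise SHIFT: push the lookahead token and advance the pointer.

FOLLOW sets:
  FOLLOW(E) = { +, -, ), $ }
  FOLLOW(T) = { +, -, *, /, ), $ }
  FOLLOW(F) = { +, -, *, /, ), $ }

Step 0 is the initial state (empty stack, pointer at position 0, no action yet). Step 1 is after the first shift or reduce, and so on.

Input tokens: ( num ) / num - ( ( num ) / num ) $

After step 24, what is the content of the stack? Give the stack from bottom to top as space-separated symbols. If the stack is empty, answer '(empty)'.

Answer: E - ( T /

Derivation:
Step 1: shift (. Stack=[(] ptr=1 lookahead=num remaining=[num ) / num - ( ( num ) / num ) $]
Step 2: shift num. Stack=[( num] ptr=2 lookahead=) remaining=[) / num - ( ( num ) / num ) $]
Step 3: reduce F->num. Stack=[( F] ptr=2 lookahead=) remaining=[) / num - ( ( num ) / num ) $]
Step 4: reduce T->F. Stack=[( T] ptr=2 lookahead=) remaining=[) / num - ( ( num ) / num ) $]
Step 5: reduce E->T. Stack=[( E] ptr=2 lookahead=) remaining=[) / num - ( ( num ) / num ) $]
Step 6: shift ). Stack=[( E )] ptr=3 lookahead=/ remaining=[/ num - ( ( num ) / num ) $]
Step 7: reduce F->( E ). Stack=[F] ptr=3 lookahead=/ remaining=[/ num - ( ( num ) / num ) $]
Step 8: reduce T->F. Stack=[T] ptr=3 lookahead=/ remaining=[/ num - ( ( num ) / num ) $]
Step 9: shift /. Stack=[T /] ptr=4 lookahead=num remaining=[num - ( ( num ) / num ) $]
Step 10: shift num. Stack=[T / num] ptr=5 lookahead=- remaining=[- ( ( num ) / num ) $]
Step 11: reduce F->num. Stack=[T / F] ptr=5 lookahead=- remaining=[- ( ( num ) / num ) $]
Step 12: reduce T->T / F. Stack=[T] ptr=5 lookahead=- remaining=[- ( ( num ) / num ) $]
Step 13: reduce E->T. Stack=[E] ptr=5 lookahead=- remaining=[- ( ( num ) / num ) $]
Step 14: shift -. Stack=[E -] ptr=6 lookahead=( remaining=[( ( num ) / num ) $]
Step 15: shift (. Stack=[E - (] ptr=7 lookahead=( remaining=[( num ) / num ) $]
Step 16: shift (. Stack=[E - ( (] ptr=8 lookahead=num remaining=[num ) / num ) $]
Step 17: shift num. Stack=[E - ( ( num] ptr=9 lookahead=) remaining=[) / num ) $]
Step 18: reduce F->num. Stack=[E - ( ( F] ptr=9 lookahead=) remaining=[) / num ) $]
Step 19: reduce T->F. Stack=[E - ( ( T] ptr=9 lookahead=) remaining=[) / num ) $]
Step 20: reduce E->T. Stack=[E - ( ( E] ptr=9 lookahead=) remaining=[) / num ) $]
Step 21: shift ). Stack=[E - ( ( E )] ptr=10 lookahead=/ remaining=[/ num ) $]
Step 22: reduce F->( E ). Stack=[E - ( F] ptr=10 lookahead=/ remaining=[/ num ) $]
Step 23: reduce T->F. Stack=[E - ( T] ptr=10 lookahead=/ remaining=[/ num ) $]
Step 24: shift /. Stack=[E - ( T /] ptr=11 lookahead=num remaining=[num ) $]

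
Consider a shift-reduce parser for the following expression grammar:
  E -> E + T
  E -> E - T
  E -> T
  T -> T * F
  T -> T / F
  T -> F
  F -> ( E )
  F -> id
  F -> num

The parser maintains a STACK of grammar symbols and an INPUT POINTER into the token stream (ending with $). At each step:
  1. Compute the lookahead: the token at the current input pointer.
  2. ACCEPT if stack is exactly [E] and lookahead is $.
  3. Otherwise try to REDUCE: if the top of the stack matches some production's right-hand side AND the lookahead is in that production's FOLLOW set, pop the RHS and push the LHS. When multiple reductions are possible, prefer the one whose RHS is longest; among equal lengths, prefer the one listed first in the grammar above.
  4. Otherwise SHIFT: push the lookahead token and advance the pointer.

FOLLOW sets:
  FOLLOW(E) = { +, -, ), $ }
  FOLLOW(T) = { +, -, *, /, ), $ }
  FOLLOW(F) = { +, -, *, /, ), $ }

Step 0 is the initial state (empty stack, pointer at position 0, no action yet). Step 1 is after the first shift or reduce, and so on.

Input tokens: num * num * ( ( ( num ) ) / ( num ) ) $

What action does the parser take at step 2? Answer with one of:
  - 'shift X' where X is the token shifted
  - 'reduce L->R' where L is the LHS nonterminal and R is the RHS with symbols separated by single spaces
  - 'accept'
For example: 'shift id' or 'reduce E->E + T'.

Step 1: shift num. Stack=[num] ptr=1 lookahead=* remaining=[* num * ( ( ( num ) ) / ( num ) ) $]
Step 2: reduce F->num. Stack=[F] ptr=1 lookahead=* remaining=[* num * ( ( ( num ) ) / ( num ) ) $]

Answer: reduce F->num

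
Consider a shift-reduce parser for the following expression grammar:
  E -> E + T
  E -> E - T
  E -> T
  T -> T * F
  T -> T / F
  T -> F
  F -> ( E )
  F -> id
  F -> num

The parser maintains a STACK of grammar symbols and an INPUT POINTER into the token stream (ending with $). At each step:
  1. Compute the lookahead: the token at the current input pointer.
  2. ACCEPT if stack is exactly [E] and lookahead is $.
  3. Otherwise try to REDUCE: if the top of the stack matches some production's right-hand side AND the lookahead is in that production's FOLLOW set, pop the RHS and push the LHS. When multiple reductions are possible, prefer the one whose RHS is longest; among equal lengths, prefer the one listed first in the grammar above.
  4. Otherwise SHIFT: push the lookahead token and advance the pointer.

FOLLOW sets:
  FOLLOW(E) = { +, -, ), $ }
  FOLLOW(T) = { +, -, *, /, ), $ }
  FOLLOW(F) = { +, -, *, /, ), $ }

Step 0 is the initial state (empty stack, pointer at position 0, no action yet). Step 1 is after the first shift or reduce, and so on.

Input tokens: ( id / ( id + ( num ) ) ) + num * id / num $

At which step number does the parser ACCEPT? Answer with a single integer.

Answer: 42

Derivation:
Step 1: shift (. Stack=[(] ptr=1 lookahead=id remaining=[id / ( id + ( num ) ) ) + num * id / num $]
Step 2: shift id. Stack=[( id] ptr=2 lookahead=/ remaining=[/ ( id + ( num ) ) ) + num * id / num $]
Step 3: reduce F->id. Stack=[( F] ptr=2 lookahead=/ remaining=[/ ( id + ( num ) ) ) + num * id / num $]
Step 4: reduce T->F. Stack=[( T] ptr=2 lookahead=/ remaining=[/ ( id + ( num ) ) ) + num * id / num $]
Step 5: shift /. Stack=[( T /] ptr=3 lookahead=( remaining=[( id + ( num ) ) ) + num * id / num $]
Step 6: shift (. Stack=[( T / (] ptr=4 lookahead=id remaining=[id + ( num ) ) ) + num * id / num $]
Step 7: shift id. Stack=[( T / ( id] ptr=5 lookahead=+ remaining=[+ ( num ) ) ) + num * id / num $]
Step 8: reduce F->id. Stack=[( T / ( F] ptr=5 lookahead=+ remaining=[+ ( num ) ) ) + num * id / num $]
Step 9: reduce T->F. Stack=[( T / ( T] ptr=5 lookahead=+ remaining=[+ ( num ) ) ) + num * id / num $]
Step 10: reduce E->T. Stack=[( T / ( E] ptr=5 lookahead=+ remaining=[+ ( num ) ) ) + num * id / num $]
Step 11: shift +. Stack=[( T / ( E +] ptr=6 lookahead=( remaining=[( num ) ) ) + num * id / num $]
Step 12: shift (. Stack=[( T / ( E + (] ptr=7 lookahead=num remaining=[num ) ) ) + num * id / num $]
Step 13: shift num. Stack=[( T / ( E + ( num] ptr=8 lookahead=) remaining=[) ) ) + num * id / num $]
Step 14: reduce F->num. Stack=[( T / ( E + ( F] ptr=8 lookahead=) remaining=[) ) ) + num * id / num $]
Step 15: reduce T->F. Stack=[( T / ( E + ( T] ptr=8 lookahead=) remaining=[) ) ) + num * id / num $]
Step 16: reduce E->T. Stack=[( T / ( E + ( E] ptr=8 lookahead=) remaining=[) ) ) + num * id / num $]
Step 17: shift ). Stack=[( T / ( E + ( E )] ptr=9 lookahead=) remaining=[) ) + num * id / num $]
Step 18: reduce F->( E ). Stack=[( T / ( E + F] ptr=9 lookahead=) remaining=[) ) + num * id / num $]
Step 19: reduce T->F. Stack=[( T / ( E + T] ptr=9 lookahead=) remaining=[) ) + num * id / num $]
Step 20: reduce E->E + T. Stack=[( T / ( E] ptr=9 lookahead=) remaining=[) ) + num * id / num $]
Step 21: shift ). Stack=[( T / ( E )] ptr=10 lookahead=) remaining=[) + num * id / num $]
Step 22: reduce F->( E ). Stack=[( T / F] ptr=10 lookahead=) remaining=[) + num * id / num $]
Step 23: reduce T->T / F. Stack=[( T] ptr=10 lookahead=) remaining=[) + num * id / num $]
Step 24: reduce E->T. Stack=[( E] ptr=10 lookahead=) remaining=[) + num * id / num $]
Step 25: shift ). Stack=[( E )] ptr=11 lookahead=+ remaining=[+ num * id / num $]
Step 26: reduce F->( E ). Stack=[F] ptr=11 lookahead=+ remaining=[+ num * id / num $]
Step 27: reduce T->F. Stack=[T] ptr=11 lookahead=+ remaining=[+ num * id / num $]
Step 28: reduce E->T. Stack=[E] ptr=11 lookahead=+ remaining=[+ num * id / num $]
Step 29: shift +. Stack=[E +] ptr=12 lookahead=num remaining=[num * id / num $]
Step 30: shift num. Stack=[E + num] ptr=13 lookahead=* remaining=[* id / num $]
Step 31: reduce F->num. Stack=[E + F] ptr=13 lookahead=* remaining=[* id / num $]
Step 32: reduce T->F. Stack=[E + T] ptr=13 lookahead=* remaining=[* id / num $]
Step 33: shift *. Stack=[E + T *] ptr=14 lookahead=id remaining=[id / num $]
Step 34: shift id. Stack=[E + T * id] ptr=15 lookahead=/ remaining=[/ num $]
Step 35: reduce F->id. Stack=[E + T * F] ptr=15 lookahead=/ remaining=[/ num $]
Step 36: reduce T->T * F. Stack=[E + T] ptr=15 lookahead=/ remaining=[/ num $]
Step 37: shift /. Stack=[E + T /] ptr=16 lookahead=num remaining=[num $]
Step 38: shift num. Stack=[E + T / num] ptr=17 lookahead=$ remaining=[$]
Step 39: reduce F->num. Stack=[E + T / F] ptr=17 lookahead=$ remaining=[$]
Step 40: reduce T->T / F. Stack=[E + T] ptr=17 lookahead=$ remaining=[$]
Step 41: reduce E->E + T. Stack=[E] ptr=17 lookahead=$ remaining=[$]
Step 42: accept. Stack=[E] ptr=17 lookahead=$ remaining=[$]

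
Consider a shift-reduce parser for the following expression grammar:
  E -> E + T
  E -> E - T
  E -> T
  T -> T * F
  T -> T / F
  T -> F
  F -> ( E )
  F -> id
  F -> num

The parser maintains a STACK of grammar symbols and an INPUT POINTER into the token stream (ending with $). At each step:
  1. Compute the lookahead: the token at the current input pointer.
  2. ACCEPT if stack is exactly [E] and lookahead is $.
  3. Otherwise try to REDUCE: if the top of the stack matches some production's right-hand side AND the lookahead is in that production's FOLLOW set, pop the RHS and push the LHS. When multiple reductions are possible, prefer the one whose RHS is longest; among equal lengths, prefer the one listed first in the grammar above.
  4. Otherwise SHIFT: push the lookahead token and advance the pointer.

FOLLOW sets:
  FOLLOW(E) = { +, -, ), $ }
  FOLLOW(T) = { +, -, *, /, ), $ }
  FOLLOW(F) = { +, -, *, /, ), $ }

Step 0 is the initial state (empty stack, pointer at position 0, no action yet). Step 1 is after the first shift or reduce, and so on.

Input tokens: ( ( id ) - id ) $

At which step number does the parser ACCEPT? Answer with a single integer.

Step 1: shift (. Stack=[(] ptr=1 lookahead=( remaining=[( id ) - id ) $]
Step 2: shift (. Stack=[( (] ptr=2 lookahead=id remaining=[id ) - id ) $]
Step 3: shift id. Stack=[( ( id] ptr=3 lookahead=) remaining=[) - id ) $]
Step 4: reduce F->id. Stack=[( ( F] ptr=3 lookahead=) remaining=[) - id ) $]
Step 5: reduce T->F. Stack=[( ( T] ptr=3 lookahead=) remaining=[) - id ) $]
Step 6: reduce E->T. Stack=[( ( E] ptr=3 lookahead=) remaining=[) - id ) $]
Step 7: shift ). Stack=[( ( E )] ptr=4 lookahead=- remaining=[- id ) $]
Step 8: reduce F->( E ). Stack=[( F] ptr=4 lookahead=- remaining=[- id ) $]
Step 9: reduce T->F. Stack=[( T] ptr=4 lookahead=- remaining=[- id ) $]
Step 10: reduce E->T. Stack=[( E] ptr=4 lookahead=- remaining=[- id ) $]
Step 11: shift -. Stack=[( E -] ptr=5 lookahead=id remaining=[id ) $]
Step 12: shift id. Stack=[( E - id] ptr=6 lookahead=) remaining=[) $]
Step 13: reduce F->id. Stack=[( E - F] ptr=6 lookahead=) remaining=[) $]
Step 14: reduce T->F. Stack=[( E - T] ptr=6 lookahead=) remaining=[) $]
Step 15: reduce E->E - T. Stack=[( E] ptr=6 lookahead=) remaining=[) $]
Step 16: shift ). Stack=[( E )] ptr=7 lookahead=$ remaining=[$]
Step 17: reduce F->( E ). Stack=[F] ptr=7 lookahead=$ remaining=[$]
Step 18: reduce T->F. Stack=[T] ptr=7 lookahead=$ remaining=[$]
Step 19: reduce E->T. Stack=[E] ptr=7 lookahead=$ remaining=[$]
Step 20: accept. Stack=[E] ptr=7 lookahead=$ remaining=[$]

Answer: 20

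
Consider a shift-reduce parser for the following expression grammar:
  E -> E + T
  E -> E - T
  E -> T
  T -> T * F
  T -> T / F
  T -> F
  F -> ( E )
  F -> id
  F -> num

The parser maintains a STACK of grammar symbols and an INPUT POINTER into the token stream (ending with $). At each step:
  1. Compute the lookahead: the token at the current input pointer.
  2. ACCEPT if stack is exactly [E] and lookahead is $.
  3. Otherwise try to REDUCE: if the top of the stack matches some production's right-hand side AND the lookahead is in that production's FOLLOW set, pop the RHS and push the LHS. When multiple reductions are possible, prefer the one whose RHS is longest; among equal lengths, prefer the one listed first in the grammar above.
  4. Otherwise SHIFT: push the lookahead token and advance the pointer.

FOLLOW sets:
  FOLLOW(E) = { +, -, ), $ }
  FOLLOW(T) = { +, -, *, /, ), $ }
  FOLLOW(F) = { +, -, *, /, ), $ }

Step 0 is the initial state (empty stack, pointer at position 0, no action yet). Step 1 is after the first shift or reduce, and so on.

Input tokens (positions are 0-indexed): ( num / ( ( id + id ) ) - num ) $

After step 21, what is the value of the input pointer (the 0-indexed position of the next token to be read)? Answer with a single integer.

Answer: 10

Derivation:
Step 1: shift (. Stack=[(] ptr=1 lookahead=num remaining=[num / ( ( id + id ) ) - num ) $]
Step 2: shift num. Stack=[( num] ptr=2 lookahead=/ remaining=[/ ( ( id + id ) ) - num ) $]
Step 3: reduce F->num. Stack=[( F] ptr=2 lookahead=/ remaining=[/ ( ( id + id ) ) - num ) $]
Step 4: reduce T->F. Stack=[( T] ptr=2 lookahead=/ remaining=[/ ( ( id + id ) ) - num ) $]
Step 5: shift /. Stack=[( T /] ptr=3 lookahead=( remaining=[( ( id + id ) ) - num ) $]
Step 6: shift (. Stack=[( T / (] ptr=4 lookahead=( remaining=[( id + id ) ) - num ) $]
Step 7: shift (. Stack=[( T / ( (] ptr=5 lookahead=id remaining=[id + id ) ) - num ) $]
Step 8: shift id. Stack=[( T / ( ( id] ptr=6 lookahead=+ remaining=[+ id ) ) - num ) $]
Step 9: reduce F->id. Stack=[( T / ( ( F] ptr=6 lookahead=+ remaining=[+ id ) ) - num ) $]
Step 10: reduce T->F. Stack=[( T / ( ( T] ptr=6 lookahead=+ remaining=[+ id ) ) - num ) $]
Step 11: reduce E->T. Stack=[( T / ( ( E] ptr=6 lookahead=+ remaining=[+ id ) ) - num ) $]
Step 12: shift +. Stack=[( T / ( ( E +] ptr=7 lookahead=id remaining=[id ) ) - num ) $]
Step 13: shift id. Stack=[( T / ( ( E + id] ptr=8 lookahead=) remaining=[) ) - num ) $]
Step 14: reduce F->id. Stack=[( T / ( ( E + F] ptr=8 lookahead=) remaining=[) ) - num ) $]
Step 15: reduce T->F. Stack=[( T / ( ( E + T] ptr=8 lookahead=) remaining=[) ) - num ) $]
Step 16: reduce E->E + T. Stack=[( T / ( ( E] ptr=8 lookahead=) remaining=[) ) - num ) $]
Step 17: shift ). Stack=[( T / ( ( E )] ptr=9 lookahead=) remaining=[) - num ) $]
Step 18: reduce F->( E ). Stack=[( T / ( F] ptr=9 lookahead=) remaining=[) - num ) $]
Step 19: reduce T->F. Stack=[( T / ( T] ptr=9 lookahead=) remaining=[) - num ) $]
Step 20: reduce E->T. Stack=[( T / ( E] ptr=9 lookahead=) remaining=[) - num ) $]
Step 21: shift ). Stack=[( T / ( E )] ptr=10 lookahead=- remaining=[- num ) $]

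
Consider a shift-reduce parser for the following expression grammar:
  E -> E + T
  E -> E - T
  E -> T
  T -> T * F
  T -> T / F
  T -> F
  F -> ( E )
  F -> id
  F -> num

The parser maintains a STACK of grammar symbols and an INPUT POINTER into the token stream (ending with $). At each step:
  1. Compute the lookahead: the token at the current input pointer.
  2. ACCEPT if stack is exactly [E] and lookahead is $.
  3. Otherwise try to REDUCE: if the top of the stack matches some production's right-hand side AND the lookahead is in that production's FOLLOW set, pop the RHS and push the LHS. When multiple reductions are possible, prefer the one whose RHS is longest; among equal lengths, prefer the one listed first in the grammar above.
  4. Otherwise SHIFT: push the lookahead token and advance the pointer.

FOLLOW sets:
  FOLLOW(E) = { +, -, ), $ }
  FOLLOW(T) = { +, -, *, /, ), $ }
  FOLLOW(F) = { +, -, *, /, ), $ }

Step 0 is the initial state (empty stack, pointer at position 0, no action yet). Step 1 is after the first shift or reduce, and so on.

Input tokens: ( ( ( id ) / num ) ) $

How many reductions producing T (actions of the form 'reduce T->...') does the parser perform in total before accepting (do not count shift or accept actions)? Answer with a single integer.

Step 1: shift (. Stack=[(] ptr=1 lookahead=( remaining=[( ( id ) / num ) ) $]
Step 2: shift (. Stack=[( (] ptr=2 lookahead=( remaining=[( id ) / num ) ) $]
Step 3: shift (. Stack=[( ( (] ptr=3 lookahead=id remaining=[id ) / num ) ) $]
Step 4: shift id. Stack=[( ( ( id] ptr=4 lookahead=) remaining=[) / num ) ) $]
Step 5: reduce F->id. Stack=[( ( ( F] ptr=4 lookahead=) remaining=[) / num ) ) $]
Step 6: reduce T->F. Stack=[( ( ( T] ptr=4 lookahead=) remaining=[) / num ) ) $]
Step 7: reduce E->T. Stack=[( ( ( E] ptr=4 lookahead=) remaining=[) / num ) ) $]
Step 8: shift ). Stack=[( ( ( E )] ptr=5 lookahead=/ remaining=[/ num ) ) $]
Step 9: reduce F->( E ). Stack=[( ( F] ptr=5 lookahead=/ remaining=[/ num ) ) $]
Step 10: reduce T->F. Stack=[( ( T] ptr=5 lookahead=/ remaining=[/ num ) ) $]
Step 11: shift /. Stack=[( ( T /] ptr=6 lookahead=num remaining=[num ) ) $]
Step 12: shift num. Stack=[( ( T / num] ptr=7 lookahead=) remaining=[) ) $]
Step 13: reduce F->num. Stack=[( ( T / F] ptr=7 lookahead=) remaining=[) ) $]
Step 14: reduce T->T / F. Stack=[( ( T] ptr=7 lookahead=) remaining=[) ) $]
Step 15: reduce E->T. Stack=[( ( E] ptr=7 lookahead=) remaining=[) ) $]
Step 16: shift ). Stack=[( ( E )] ptr=8 lookahead=) remaining=[) $]
Step 17: reduce F->( E ). Stack=[( F] ptr=8 lookahead=) remaining=[) $]
Step 18: reduce T->F. Stack=[( T] ptr=8 lookahead=) remaining=[) $]
Step 19: reduce E->T. Stack=[( E] ptr=8 lookahead=) remaining=[) $]
Step 20: shift ). Stack=[( E )] ptr=9 lookahead=$ remaining=[$]
Step 21: reduce F->( E ). Stack=[F] ptr=9 lookahead=$ remaining=[$]
Step 22: reduce T->F. Stack=[T] ptr=9 lookahead=$ remaining=[$]
Step 23: reduce E->T. Stack=[E] ptr=9 lookahead=$ remaining=[$]
Step 24: accept. Stack=[E] ptr=9 lookahead=$ remaining=[$]

Answer: 5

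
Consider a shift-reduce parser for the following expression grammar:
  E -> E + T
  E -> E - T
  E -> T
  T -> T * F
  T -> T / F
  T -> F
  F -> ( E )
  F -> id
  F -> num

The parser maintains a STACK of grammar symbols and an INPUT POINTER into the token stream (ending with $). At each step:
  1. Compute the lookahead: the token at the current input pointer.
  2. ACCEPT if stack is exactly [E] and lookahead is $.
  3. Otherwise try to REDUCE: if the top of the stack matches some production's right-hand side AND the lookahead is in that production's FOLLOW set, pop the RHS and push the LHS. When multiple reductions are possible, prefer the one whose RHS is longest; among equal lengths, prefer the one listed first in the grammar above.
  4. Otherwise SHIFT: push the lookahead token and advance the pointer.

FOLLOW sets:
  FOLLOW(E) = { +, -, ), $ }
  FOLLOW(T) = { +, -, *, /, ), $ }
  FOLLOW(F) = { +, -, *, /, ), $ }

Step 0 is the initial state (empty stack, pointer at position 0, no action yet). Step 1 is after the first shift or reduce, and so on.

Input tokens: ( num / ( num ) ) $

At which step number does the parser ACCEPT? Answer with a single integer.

Step 1: shift (. Stack=[(] ptr=1 lookahead=num remaining=[num / ( num ) ) $]
Step 2: shift num. Stack=[( num] ptr=2 lookahead=/ remaining=[/ ( num ) ) $]
Step 3: reduce F->num. Stack=[( F] ptr=2 lookahead=/ remaining=[/ ( num ) ) $]
Step 4: reduce T->F. Stack=[( T] ptr=2 lookahead=/ remaining=[/ ( num ) ) $]
Step 5: shift /. Stack=[( T /] ptr=3 lookahead=( remaining=[( num ) ) $]
Step 6: shift (. Stack=[( T / (] ptr=4 lookahead=num remaining=[num ) ) $]
Step 7: shift num. Stack=[( T / ( num] ptr=5 lookahead=) remaining=[) ) $]
Step 8: reduce F->num. Stack=[( T / ( F] ptr=5 lookahead=) remaining=[) ) $]
Step 9: reduce T->F. Stack=[( T / ( T] ptr=5 lookahead=) remaining=[) ) $]
Step 10: reduce E->T. Stack=[( T / ( E] ptr=5 lookahead=) remaining=[) ) $]
Step 11: shift ). Stack=[( T / ( E )] ptr=6 lookahead=) remaining=[) $]
Step 12: reduce F->( E ). Stack=[( T / F] ptr=6 lookahead=) remaining=[) $]
Step 13: reduce T->T / F. Stack=[( T] ptr=6 lookahead=) remaining=[) $]
Step 14: reduce E->T. Stack=[( E] ptr=6 lookahead=) remaining=[) $]
Step 15: shift ). Stack=[( E )] ptr=7 lookahead=$ remaining=[$]
Step 16: reduce F->( E ). Stack=[F] ptr=7 lookahead=$ remaining=[$]
Step 17: reduce T->F. Stack=[T] ptr=7 lookahead=$ remaining=[$]
Step 18: reduce E->T. Stack=[E] ptr=7 lookahead=$ remaining=[$]
Step 19: accept. Stack=[E] ptr=7 lookahead=$ remaining=[$]

Answer: 19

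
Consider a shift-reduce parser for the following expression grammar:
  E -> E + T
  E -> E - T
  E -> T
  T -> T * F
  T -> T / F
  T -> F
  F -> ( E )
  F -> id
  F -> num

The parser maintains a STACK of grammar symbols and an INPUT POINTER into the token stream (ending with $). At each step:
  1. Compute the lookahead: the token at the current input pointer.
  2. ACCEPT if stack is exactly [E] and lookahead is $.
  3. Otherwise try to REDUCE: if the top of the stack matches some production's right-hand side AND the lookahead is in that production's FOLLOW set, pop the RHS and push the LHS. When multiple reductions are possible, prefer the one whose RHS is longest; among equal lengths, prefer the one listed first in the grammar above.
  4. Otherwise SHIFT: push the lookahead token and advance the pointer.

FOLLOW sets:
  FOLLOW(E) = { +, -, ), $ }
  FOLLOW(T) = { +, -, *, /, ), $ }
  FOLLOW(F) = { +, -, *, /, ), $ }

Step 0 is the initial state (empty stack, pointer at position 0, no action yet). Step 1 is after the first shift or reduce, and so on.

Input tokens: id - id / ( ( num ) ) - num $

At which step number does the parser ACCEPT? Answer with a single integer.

Answer: 29

Derivation:
Step 1: shift id. Stack=[id] ptr=1 lookahead=- remaining=[- id / ( ( num ) ) - num $]
Step 2: reduce F->id. Stack=[F] ptr=1 lookahead=- remaining=[- id / ( ( num ) ) - num $]
Step 3: reduce T->F. Stack=[T] ptr=1 lookahead=- remaining=[- id / ( ( num ) ) - num $]
Step 4: reduce E->T. Stack=[E] ptr=1 lookahead=- remaining=[- id / ( ( num ) ) - num $]
Step 5: shift -. Stack=[E -] ptr=2 lookahead=id remaining=[id / ( ( num ) ) - num $]
Step 6: shift id. Stack=[E - id] ptr=3 lookahead=/ remaining=[/ ( ( num ) ) - num $]
Step 7: reduce F->id. Stack=[E - F] ptr=3 lookahead=/ remaining=[/ ( ( num ) ) - num $]
Step 8: reduce T->F. Stack=[E - T] ptr=3 lookahead=/ remaining=[/ ( ( num ) ) - num $]
Step 9: shift /. Stack=[E - T /] ptr=4 lookahead=( remaining=[( ( num ) ) - num $]
Step 10: shift (. Stack=[E - T / (] ptr=5 lookahead=( remaining=[( num ) ) - num $]
Step 11: shift (. Stack=[E - T / ( (] ptr=6 lookahead=num remaining=[num ) ) - num $]
Step 12: shift num. Stack=[E - T / ( ( num] ptr=7 lookahead=) remaining=[) ) - num $]
Step 13: reduce F->num. Stack=[E - T / ( ( F] ptr=7 lookahead=) remaining=[) ) - num $]
Step 14: reduce T->F. Stack=[E - T / ( ( T] ptr=7 lookahead=) remaining=[) ) - num $]
Step 15: reduce E->T. Stack=[E - T / ( ( E] ptr=7 lookahead=) remaining=[) ) - num $]
Step 16: shift ). Stack=[E - T / ( ( E )] ptr=8 lookahead=) remaining=[) - num $]
Step 17: reduce F->( E ). Stack=[E - T / ( F] ptr=8 lookahead=) remaining=[) - num $]
Step 18: reduce T->F. Stack=[E - T / ( T] ptr=8 lookahead=) remaining=[) - num $]
Step 19: reduce E->T. Stack=[E - T / ( E] ptr=8 lookahead=) remaining=[) - num $]
Step 20: shift ). Stack=[E - T / ( E )] ptr=9 lookahead=- remaining=[- num $]
Step 21: reduce F->( E ). Stack=[E - T / F] ptr=9 lookahead=- remaining=[- num $]
Step 22: reduce T->T / F. Stack=[E - T] ptr=9 lookahead=- remaining=[- num $]
Step 23: reduce E->E - T. Stack=[E] ptr=9 lookahead=- remaining=[- num $]
Step 24: shift -. Stack=[E -] ptr=10 lookahead=num remaining=[num $]
Step 25: shift num. Stack=[E - num] ptr=11 lookahead=$ remaining=[$]
Step 26: reduce F->num. Stack=[E - F] ptr=11 lookahead=$ remaining=[$]
Step 27: reduce T->F. Stack=[E - T] ptr=11 lookahead=$ remaining=[$]
Step 28: reduce E->E - T. Stack=[E] ptr=11 lookahead=$ remaining=[$]
Step 29: accept. Stack=[E] ptr=11 lookahead=$ remaining=[$]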